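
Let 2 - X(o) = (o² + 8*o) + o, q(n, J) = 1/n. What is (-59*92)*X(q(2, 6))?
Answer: 14927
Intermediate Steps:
X(o) = 2 - o² - 9*o (X(o) = 2 - ((o² + 8*o) + o) = 2 - (o² + 9*o) = 2 + (-o² - 9*o) = 2 - o² - 9*o)
(-59*92)*X(q(2, 6)) = (-59*92)*(2 - (1/2)² - 9/2) = -5428*(2 - (½)² - 9*½) = -5428*(2 - 1*¼ - 9/2) = -5428*(2 - ¼ - 9/2) = -5428*(-11/4) = 14927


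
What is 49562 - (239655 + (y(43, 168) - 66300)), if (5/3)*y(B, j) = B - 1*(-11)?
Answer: -619127/5 ≈ -1.2383e+5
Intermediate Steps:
y(B, j) = 33/5 + 3*B/5 (y(B, j) = 3*(B - 1*(-11))/5 = 3*(B + 11)/5 = 3*(11 + B)/5 = 33/5 + 3*B/5)
49562 - (239655 + (y(43, 168) - 66300)) = 49562 - (239655 + ((33/5 + (3/5)*43) - 66300)) = 49562 - (239655 + ((33/5 + 129/5) - 66300)) = 49562 - (239655 + (162/5 - 66300)) = 49562 - (239655 - 331338/5) = 49562 - 1*866937/5 = 49562 - 866937/5 = -619127/5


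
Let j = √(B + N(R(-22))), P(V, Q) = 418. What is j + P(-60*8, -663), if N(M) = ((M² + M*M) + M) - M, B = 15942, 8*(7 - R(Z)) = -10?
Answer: 418 + 35*√210/4 ≈ 544.80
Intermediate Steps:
R(Z) = 33/4 (R(Z) = 7 - ⅛*(-10) = 7 + 5/4 = 33/4)
N(M) = 2*M² (N(M) = ((M² + M²) + M) - M = (2*M² + M) - M = (M + 2*M²) - M = 2*M²)
j = 35*√210/4 (j = √(15942 + 2*(33/4)²) = √(15942 + 2*(1089/16)) = √(15942 + 1089/8) = √(128625/8) = 35*√210/4 ≈ 126.80)
j + P(-60*8, -663) = 35*√210/4 + 418 = 418 + 35*√210/4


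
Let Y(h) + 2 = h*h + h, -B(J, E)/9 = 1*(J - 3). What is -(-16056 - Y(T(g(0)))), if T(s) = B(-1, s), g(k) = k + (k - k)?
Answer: 17386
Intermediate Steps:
B(J, E) = 27 - 9*J (B(J, E) = -9*(J - 3) = -9*(-3 + J) = 27 - 9*J)
g(k) = k (g(k) = k + 0 = k)
T(s) = 36 (T(s) = 27 - 9*(-1) = 27 + 9 = 36)
Y(h) = -2 + h + h² (Y(h) = -2 + (h*h + h) = -2 + (h² + h) = -2 + (h + h²) = -2 + h + h²)
-(-16056 - Y(T(g(0)))) = -(-16056 - (-2 + 36 + 36²)) = -(-16056 - (-2 + 36 + 1296)) = -(-16056 - 1*1330) = -(-16056 - 1330) = -1*(-17386) = 17386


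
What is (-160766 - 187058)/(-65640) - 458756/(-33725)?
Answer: 1046077706/55342725 ≈ 18.902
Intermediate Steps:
(-160766 - 187058)/(-65640) - 458756/(-33725) = -347824*(-1/65640) - 458756*(-1/33725) = 43478/8205 + 458756/33725 = 1046077706/55342725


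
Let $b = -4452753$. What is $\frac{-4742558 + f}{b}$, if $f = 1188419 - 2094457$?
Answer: $\frac{5648596}{4452753} \approx 1.2686$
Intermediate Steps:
$f = -906038$
$\frac{-4742558 + f}{b} = \frac{-4742558 - 906038}{-4452753} = \left(-5648596\right) \left(- \frac{1}{4452753}\right) = \frac{5648596}{4452753}$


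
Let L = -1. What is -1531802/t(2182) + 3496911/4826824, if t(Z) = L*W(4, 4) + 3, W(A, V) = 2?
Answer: -7393735159937/4826824 ≈ -1.5318e+6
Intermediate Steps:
t(Z) = 1 (t(Z) = -1*2 + 3 = -2 + 3 = 1)
-1531802/t(2182) + 3496911/4826824 = -1531802/1 + 3496911/4826824 = -1531802*1 + 3496911*(1/4826824) = -1531802 + 3496911/4826824 = -7393735159937/4826824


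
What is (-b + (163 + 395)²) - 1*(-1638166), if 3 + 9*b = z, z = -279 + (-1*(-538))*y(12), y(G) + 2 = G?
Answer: 17540672/9 ≈ 1.9490e+6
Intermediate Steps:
y(G) = -2 + G
z = 5101 (z = -279 + (-1*(-538))*(-2 + 12) = -279 + 538*10 = -279 + 5380 = 5101)
b = 5098/9 (b = -⅓ + (⅑)*5101 = -⅓ + 5101/9 = 5098/9 ≈ 566.44)
(-b + (163 + 395)²) - 1*(-1638166) = (-1*5098/9 + (163 + 395)²) - 1*(-1638166) = (-5098/9 + 558²) + 1638166 = (-5098/9 + 311364) + 1638166 = 2797178/9 + 1638166 = 17540672/9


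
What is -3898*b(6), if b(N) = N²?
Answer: -140328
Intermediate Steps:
-3898*b(6) = -3898*6² = -3898*36 = -140328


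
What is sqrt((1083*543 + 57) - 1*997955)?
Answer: I*sqrt(409829) ≈ 640.18*I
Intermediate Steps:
sqrt((1083*543 + 57) - 1*997955) = sqrt((588069 + 57) - 997955) = sqrt(588126 - 997955) = sqrt(-409829) = I*sqrt(409829)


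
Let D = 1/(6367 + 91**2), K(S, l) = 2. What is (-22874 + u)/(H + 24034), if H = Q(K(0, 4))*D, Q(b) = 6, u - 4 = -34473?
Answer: -419980132/176025019 ≈ -2.3859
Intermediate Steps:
u = -34469 (u = 4 - 34473 = -34469)
D = 1/14648 (D = 1/(6367 + 8281) = 1/14648 ≈ 6.8269e-5)
H = 3/7324 (H = 6*(1/14648) = 3/7324 ≈ 0.00040961)
(-22874 + u)/(H + 24034) = (-22874 - 34469)/(3/7324 + 24034) = -57343/176025019/7324 = -57343*7324/176025019 = -419980132/176025019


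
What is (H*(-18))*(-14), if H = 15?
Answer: 3780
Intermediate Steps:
(H*(-18))*(-14) = (15*(-18))*(-14) = -270*(-14) = 3780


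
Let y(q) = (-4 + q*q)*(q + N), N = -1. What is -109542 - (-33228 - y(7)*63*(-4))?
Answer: -144354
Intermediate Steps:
y(q) = (-1 + q)*(-4 + q²) (y(q) = (-4 + q*q)*(q - 1) = (-4 + q²)*(-1 + q) = (-1 + q)*(-4 + q²))
-109542 - (-33228 - y(7)*63*(-4)) = -109542 - (-33228 - (4 + 7³ - 1*7² - 4*7)*63*(-4)) = -109542 - (-33228 - (4 + 343 - 1*49 - 28)*63*(-4)) = -109542 - (-33228 - (4 + 343 - 49 - 28)*63*(-4)) = -109542 - (-33228 - 270*63*(-4)) = -109542 - (-33228 - 17010*(-4)) = -109542 - (-33228 - 1*(-68040)) = -109542 - (-33228 + 68040) = -109542 - 1*34812 = -109542 - 34812 = -144354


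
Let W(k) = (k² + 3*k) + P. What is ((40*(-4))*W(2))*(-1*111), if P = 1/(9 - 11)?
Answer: 168720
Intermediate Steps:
P = -½ (P = 1/(-2) = -½ ≈ -0.50000)
W(k) = -½ + k² + 3*k (W(k) = (k² + 3*k) - ½ = -½ + k² + 3*k)
((40*(-4))*W(2))*(-1*111) = ((40*(-4))*(-½ + 2² + 3*2))*(-1*111) = -160*(-½ + 4 + 6)*(-111) = -160*19/2*(-111) = -1520*(-111) = 168720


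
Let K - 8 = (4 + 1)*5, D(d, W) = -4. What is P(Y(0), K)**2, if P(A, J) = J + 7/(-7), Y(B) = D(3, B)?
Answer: 1024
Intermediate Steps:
Y(B) = -4
K = 33 (K = 8 + (4 + 1)*5 = 8 + 5*5 = 8 + 25 = 33)
P(A, J) = -1 + J (P(A, J) = J + 7*(-1/7) = J - 1 = -1 + J)
P(Y(0), K)**2 = (-1 + 33)**2 = 32**2 = 1024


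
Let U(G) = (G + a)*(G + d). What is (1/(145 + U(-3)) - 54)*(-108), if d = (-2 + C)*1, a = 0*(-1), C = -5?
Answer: 1020492/175 ≈ 5831.4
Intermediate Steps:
a = 0
d = -7 (d = (-2 - 5)*1 = -7*1 = -7)
U(G) = G*(-7 + G) (U(G) = (G + 0)*(G - 7) = G*(-7 + G))
(1/(145 + U(-3)) - 54)*(-108) = (1/(145 - 3*(-7 - 3)) - 54)*(-108) = (1/(145 - 3*(-10)) - 54)*(-108) = (1/(145 + 30) - 54)*(-108) = (1/175 - 54)*(-108) = -9449/175*(-108) = 1020492/175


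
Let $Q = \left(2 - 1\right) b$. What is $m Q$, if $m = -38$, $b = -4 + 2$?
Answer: $76$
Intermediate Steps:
$b = -2$
$Q = -2$ ($Q = \left(2 - 1\right) \left(-2\right) = 1 \left(-2\right) = -2$)
$m Q = \left(-38\right) \left(-2\right) = 76$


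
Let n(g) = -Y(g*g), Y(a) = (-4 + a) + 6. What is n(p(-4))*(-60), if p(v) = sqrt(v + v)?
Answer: -360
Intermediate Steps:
p(v) = sqrt(2)*sqrt(v) (p(v) = sqrt(2*v) = sqrt(2)*sqrt(v))
Y(a) = 2 + a
n(g) = -2 - g**2 (n(g) = -(2 + g*g) = -(2 + g**2) = -2 - g**2)
n(p(-4))*(-60) = (-2 - (sqrt(2)*sqrt(-4))**2)*(-60) = (-2 - (sqrt(2)*(2*I))**2)*(-60) = (-2 - (2*I*sqrt(2))**2)*(-60) = (-2 - 1*(-8))*(-60) = (-2 + 8)*(-60) = 6*(-60) = -360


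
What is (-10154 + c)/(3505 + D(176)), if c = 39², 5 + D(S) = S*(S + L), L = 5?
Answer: -8633/35356 ≈ -0.24417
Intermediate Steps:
D(S) = -5 + S*(5 + S) (D(S) = -5 + S*(S + 5) = -5 + S*(5 + S))
c = 1521
(-10154 + c)/(3505 + D(176)) = (-10154 + 1521)/(3505 + (-5 + 176² + 5*176)) = -8633/(3505 + (-5 + 30976 + 880)) = -8633/(3505 + 31851) = -8633/35356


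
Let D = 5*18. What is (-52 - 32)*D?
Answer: -7560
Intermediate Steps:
D = 90
(-52 - 32)*D = (-52 - 32)*90 = -84*90 = -7560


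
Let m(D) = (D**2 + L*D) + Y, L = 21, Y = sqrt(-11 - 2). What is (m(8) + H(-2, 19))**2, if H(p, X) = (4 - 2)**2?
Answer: (236 + I*sqrt(13))**2 ≈ 55683.0 + 1701.8*I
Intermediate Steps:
Y = I*sqrt(13) (Y = sqrt(-13) = I*sqrt(13) ≈ 3.6056*I)
H(p, X) = 4 (H(p, X) = 2**2 = 4)
m(D) = D**2 + 21*D + I*sqrt(13) (m(D) = (D**2 + 21*D) + I*sqrt(13) = D**2 + 21*D + I*sqrt(13))
(m(8) + H(-2, 19))**2 = ((8**2 + 21*8 + I*sqrt(13)) + 4)**2 = ((64 + 168 + I*sqrt(13)) + 4)**2 = ((232 + I*sqrt(13)) + 4)**2 = (236 + I*sqrt(13))**2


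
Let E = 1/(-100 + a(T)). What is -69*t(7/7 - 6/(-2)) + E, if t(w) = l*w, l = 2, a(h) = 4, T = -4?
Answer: -52993/96 ≈ -552.01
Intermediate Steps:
t(w) = 2*w
E = -1/96 (E = 1/(-100 + 4) = 1/(-96) = -1/96 ≈ -0.010417)
-69*t(7/7 - 6/(-2)) + E = -138*(7/7 - 6/(-2)) - 1/96 = -138*(7*(⅐) - 6*(-½)) - 1/96 = -138*(1 + 3) - 1/96 = -138*4 - 1/96 = -69*8 - 1/96 = -552 - 1/96 = -52993/96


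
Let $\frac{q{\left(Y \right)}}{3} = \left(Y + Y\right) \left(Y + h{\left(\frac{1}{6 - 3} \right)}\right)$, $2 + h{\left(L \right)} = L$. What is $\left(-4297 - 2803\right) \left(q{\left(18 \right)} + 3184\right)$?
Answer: $-35130800$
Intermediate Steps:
$h{\left(L \right)} = -2 + L$
$q{\left(Y \right)} = 6 Y \left(- \frac{5}{3} + Y\right)$ ($q{\left(Y \right)} = 3 \left(Y + Y\right) \left(Y - \left(2 - \frac{1}{6 - 3}\right)\right) = 3 \cdot 2 Y \left(Y - \left(2 - \frac{1}{3}\right)\right) = 3 \cdot 2 Y \left(Y + \left(-2 + \frac{1}{3}\right)\right) = 3 \cdot 2 Y \left(Y - \frac{5}{3}\right) = 3 \cdot 2 Y \left(- \frac{5}{3} + Y\right) = 6 Y \left(- \frac{5}{3} + Y\right)$)
$\left(-4297 - 2803\right) \left(q{\left(18 \right)} + 3184\right) = \left(-4297 - 2803\right) \left(2 \cdot 18 \left(-5 + 3 \cdot 18\right) + 3184\right) = - 7100 \left(2 \cdot 18 \left(-5 + 54\right) + 3184\right) = - 7100 \left(2 \cdot 18 \cdot 49 + 3184\right) = - 7100 \left(1764 + 3184\right) = \left(-7100\right) 4948 = -35130800$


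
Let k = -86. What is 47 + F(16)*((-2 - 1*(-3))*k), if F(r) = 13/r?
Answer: -183/8 ≈ -22.875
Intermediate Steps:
47 + F(16)*((-2 - 1*(-3))*k) = 47 + (13/16)*((-2 - 1*(-3))*(-86)) = 47 + (13*(1/16))*((-2 + 3)*(-86)) = 47 + 13*(1*(-86))/16 = 47 + (13/16)*(-86) = 47 - 559/8 = -183/8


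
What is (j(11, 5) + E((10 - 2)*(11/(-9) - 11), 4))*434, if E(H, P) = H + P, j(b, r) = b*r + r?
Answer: -131936/9 ≈ -14660.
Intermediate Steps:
j(b, r) = r + b*r
(j(11, 5) + E((10 - 2)*(11/(-9) - 11), 4))*434 = (5*(1 + 11) + ((10 - 2)*(11/(-9) - 11) + 4))*434 = (5*12 + (8*(11*(-⅑) - 11) + 4))*434 = (60 + (8*(-11/9 - 11) + 4))*434 = (60 + (8*(-110/9) + 4))*434 = (60 + (-880/9 + 4))*434 = (60 - 844/9)*434 = -304/9*434 = -131936/9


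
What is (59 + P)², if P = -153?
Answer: 8836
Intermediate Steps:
(59 + P)² = (59 - 153)² = (-94)² = 8836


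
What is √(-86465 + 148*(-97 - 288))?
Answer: I*√143445 ≈ 378.74*I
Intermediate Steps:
√(-86465 + 148*(-97 - 288)) = √(-86465 + 148*(-385)) = √(-86465 - 56980) = √(-143445) = I*√143445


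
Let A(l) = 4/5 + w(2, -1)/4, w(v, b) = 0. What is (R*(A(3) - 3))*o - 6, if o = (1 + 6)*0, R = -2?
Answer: -6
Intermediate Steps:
A(l) = ⅘ (A(l) = 4/5 + 0/4 = 4*(⅕) + 0*(¼) = ⅘ + 0 = ⅘)
o = 0 (o = 7*0 = 0)
(R*(A(3) - 3))*o - 6 = -2*(⅘ - 3)*0 - 6 = -2*(-11/5)*0 - 6 = (22/5)*0 - 6 = 0 - 6 = -6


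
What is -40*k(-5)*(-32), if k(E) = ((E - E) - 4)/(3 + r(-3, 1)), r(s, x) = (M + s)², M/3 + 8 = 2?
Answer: -1280/111 ≈ -11.532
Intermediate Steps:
M = -18 (M = -24 + 3*2 = -24 + 6 = -18)
r(s, x) = (-18 + s)²
k(E) = -1/111 (k(E) = ((E - E) - 4)/(3 + (-18 - 3)²) = (0 - 4)/(3 + (-21)²) = -4/(3 + 441) = -4/444 = -4*1/444 = -1/111)
-40*k(-5)*(-32) = -40*(-1/111)*(-32) = (40/111)*(-32) = -1280/111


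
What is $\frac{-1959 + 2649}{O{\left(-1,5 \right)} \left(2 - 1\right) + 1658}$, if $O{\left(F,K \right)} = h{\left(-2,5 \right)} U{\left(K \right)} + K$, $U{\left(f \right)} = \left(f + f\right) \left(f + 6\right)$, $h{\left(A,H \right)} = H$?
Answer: $\frac{690}{2213} \approx 0.31179$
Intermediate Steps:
$U{\left(f \right)} = 2 f \left(6 + f\right)$
$O{\left(F,K \right)} = K + 10 K \left(6 + K\right)$ ($O{\left(F,K \right)} = 5 \cdot 2 K \left(6 + K\right) + K = 10 K \left(6 + K\right) + K = K + 10 K \left(6 + K\right)$)
$\frac{-1959 + 2649}{O{\left(-1,5 \right)} \left(2 - 1\right) + 1658} = \frac{-1959 + 2649}{5 \left(61 + 10 \cdot 5\right) \left(2 - 1\right) + 1658} = \frac{690}{5 \left(61 + 50\right) 1 + 1658} = \frac{690}{5 \cdot 111 \cdot 1 + 1658} = \frac{690}{555 \cdot 1 + 1658} = \frac{690}{555 + 1658} = \frac{690}{2213}$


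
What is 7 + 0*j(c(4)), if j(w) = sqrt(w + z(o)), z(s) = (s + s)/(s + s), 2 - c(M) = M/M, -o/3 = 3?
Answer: 7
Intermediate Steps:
o = -9 (o = -3*3 = -9)
c(M) = 1 (c(M) = 2 - M/M = 2 - 1*1 = 2 - 1 = 1)
z(s) = 1 (z(s) = (2*s)/((2*s)) = (2*s)*(1/(2*s)) = 1)
j(w) = sqrt(1 + w) (j(w) = sqrt(w + 1) = sqrt(1 + w))
7 + 0*j(c(4)) = 7 + 0*sqrt(1 + 1) = 7 + 0*sqrt(2) = 7 + 0 = 7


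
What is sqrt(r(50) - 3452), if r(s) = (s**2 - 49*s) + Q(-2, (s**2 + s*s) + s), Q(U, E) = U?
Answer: 2*I*sqrt(851) ≈ 58.344*I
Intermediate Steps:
r(s) = -2 + s**2 - 49*s (r(s) = (s**2 - 49*s) - 2 = -2 + s**2 - 49*s)
sqrt(r(50) - 3452) = sqrt((-2 + 50**2 - 49*50) - 3452) = sqrt((-2 + 2500 - 2450) - 3452) = sqrt(48 - 3452) = sqrt(-3404) = 2*I*sqrt(851)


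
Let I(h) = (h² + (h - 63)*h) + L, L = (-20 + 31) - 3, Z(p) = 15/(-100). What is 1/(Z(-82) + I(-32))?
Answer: 20/81437 ≈ 0.00024559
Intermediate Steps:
Z(p) = -3/20 (Z(p) = 15*(-1/100) = -3/20)
L = 8 (L = 11 - 3 = 8)
I(h) = 8 + h² + h*(-63 + h) (I(h) = (h² + (h - 63)*h) + 8 = (h² + (-63 + h)*h) + 8 = (h² + h*(-63 + h)) + 8 = 8 + h² + h*(-63 + h))
1/(Z(-82) + I(-32)) = 1/(-3/20 + (8 - 63*(-32) + 2*(-32)²)) = 1/(-3/20 + (8 + 2016 + 2*1024)) = 1/(-3/20 + (8 + 2016 + 2048)) = 1/(-3/20 + 4072) = 1/(81437/20) = 20/81437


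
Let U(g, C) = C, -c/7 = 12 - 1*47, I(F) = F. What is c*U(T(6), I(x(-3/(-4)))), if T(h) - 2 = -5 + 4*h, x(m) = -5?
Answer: -1225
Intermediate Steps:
c = 245 (c = -7*(12 - 1*47) = -7*(12 - 47) = -7*(-35) = 245)
T(h) = -3 + 4*h (T(h) = 2 + (-5 + 4*h) = -3 + 4*h)
c*U(T(6), I(x(-3/(-4)))) = 245*(-5) = -1225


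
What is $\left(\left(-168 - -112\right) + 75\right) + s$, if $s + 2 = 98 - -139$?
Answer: $254$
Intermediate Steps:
$s = 235$ ($s = -2 + \left(98 - -139\right) = -2 + \left(98 + 139\right) = -2 + 237 = 235$)
$\left(\left(-168 - -112\right) + 75\right) + s = \left(\left(-168 - -112\right) + 75\right) + 235 = \left(\left(-168 + 112\right) + 75\right) + 235 = \left(-56 + 75\right) + 235 = 19 + 235 = 254$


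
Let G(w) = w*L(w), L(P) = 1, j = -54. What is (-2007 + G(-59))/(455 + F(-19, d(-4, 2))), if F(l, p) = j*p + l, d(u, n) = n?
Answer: -1033/164 ≈ -6.2988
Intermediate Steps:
F(l, p) = l - 54*p (F(l, p) = -54*p + l = l - 54*p)
G(w) = w (G(w) = w*1 = w)
(-2007 + G(-59))/(455 + F(-19, d(-4, 2))) = (-2007 - 59)/(455 + (-19 - 54*2)) = -2066/(455 + (-19 - 108)) = -2066/(455 - 127) = -2066/328 = -2066*1/328 = -1033/164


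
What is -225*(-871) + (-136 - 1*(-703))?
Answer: 196542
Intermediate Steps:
-225*(-871) + (-136 - 1*(-703)) = 195975 + (-136 + 703) = 195975 + 567 = 196542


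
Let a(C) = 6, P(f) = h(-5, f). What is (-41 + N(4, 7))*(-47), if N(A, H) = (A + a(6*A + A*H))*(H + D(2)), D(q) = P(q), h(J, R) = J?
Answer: 987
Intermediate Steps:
P(f) = -5
D(q) = -5
N(A, H) = (-5 + H)*(6 + A) (N(A, H) = (A + 6)*(H - 5) = (6 + A)*(-5 + H) = (-5 + H)*(6 + A))
(-41 + N(4, 7))*(-47) = (-41 + (-30 - 5*4 + 6*7 + 4*7))*(-47) = (-41 + (-30 - 20 + 42 + 28))*(-47) = (-41 + 20)*(-47) = -21*(-47) = 987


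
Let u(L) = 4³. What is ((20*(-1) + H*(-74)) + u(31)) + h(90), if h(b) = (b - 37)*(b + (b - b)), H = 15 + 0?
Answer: 3704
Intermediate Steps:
H = 15
h(b) = b*(-37 + b) (h(b) = (-37 + b)*(b + 0) = (-37 + b)*b = b*(-37 + b))
u(L) = 64
((20*(-1) + H*(-74)) + u(31)) + h(90) = ((20*(-1) + 15*(-74)) + 64) + 90*(-37 + 90) = ((-20 - 1110) + 64) + 90*53 = (-1130 + 64) + 4770 = -1066 + 4770 = 3704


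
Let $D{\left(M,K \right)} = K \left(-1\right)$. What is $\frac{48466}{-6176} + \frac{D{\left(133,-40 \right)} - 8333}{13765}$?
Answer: $- \frac{359176029}{42506320} \approx -8.45$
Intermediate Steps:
$D{\left(M,K \right)} = - K$
$\frac{48466}{-6176} + \frac{D{\left(133,-40 \right)} - 8333}{13765} = \frac{48466}{-6176} + \frac{\left(-1\right) \left(-40\right) - 8333}{13765} = 48466 \left(- \frac{1}{6176}\right) + \left(40 - 8333\right) \frac{1}{13765} = - \frac{24233}{3088} - \frac{8293}{13765} = - \frac{359176029}{42506320}$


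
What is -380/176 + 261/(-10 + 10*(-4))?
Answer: -8117/1100 ≈ -7.3791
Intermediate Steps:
-380/176 + 261/(-10 + 10*(-4)) = -380*1/176 + 261/(-10 - 40) = -95/44 + 261/(-50) = -95/44 + 261*(-1/50) = -95/44 - 261/50 = -8117/1100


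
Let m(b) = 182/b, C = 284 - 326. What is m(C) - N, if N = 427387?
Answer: -1282174/3 ≈ -4.2739e+5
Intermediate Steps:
C = -42
m(C) - N = 182/(-42) - 1*427387 = 182*(-1/42) - 427387 = -13/3 - 427387 = -1282174/3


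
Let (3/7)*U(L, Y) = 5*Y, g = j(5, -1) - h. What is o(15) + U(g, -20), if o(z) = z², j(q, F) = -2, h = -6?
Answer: -25/3 ≈ -8.3333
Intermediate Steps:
g = 4 (g = -2 - 1*(-6) = -2 + 6 = 4)
U(L, Y) = 35*Y/3 (U(L, Y) = 7*(5*Y)/3 = 35*Y/3)
o(15) + U(g, -20) = 15² + (35/3)*(-20) = 225 - 700/3 = -25/3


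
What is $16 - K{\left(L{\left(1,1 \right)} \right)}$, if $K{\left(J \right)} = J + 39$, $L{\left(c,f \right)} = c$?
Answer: $-24$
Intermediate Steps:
$K{\left(J \right)} = 39 + J$
$16 - K{\left(L{\left(1,1 \right)} \right)} = 16 - \left(39 + 1\right) = 16 - 40 = -24$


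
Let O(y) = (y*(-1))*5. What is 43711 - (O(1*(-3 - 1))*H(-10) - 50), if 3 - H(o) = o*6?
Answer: 42501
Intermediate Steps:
O(y) = -5*y (O(y) = -y*5 = -5*y)
H(o) = 3 - 6*o (H(o) = 3 - o*6 = 3 - 6*o)
43711 - (O(1*(-3 - 1))*H(-10) - 50) = 43711 - ((-5*(-3 - 1))*(3 - 6*(-10)) - 50) = 43711 - ((-5*(-4))*(3 + 60) - 50) = 43711 - (-5*(-4)*63 - 50) = 43711 - (20*63 - 50) = 43711 - (1260 - 50) = 43711 - 1*1210 = 43711 - 1210 = 42501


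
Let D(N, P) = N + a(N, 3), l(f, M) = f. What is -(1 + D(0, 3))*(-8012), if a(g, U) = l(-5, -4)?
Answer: -32048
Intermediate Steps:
a(g, U) = -5
D(N, P) = -5 + N (D(N, P) = N - 5 = -5 + N)
-(1 + D(0, 3))*(-8012) = -(1 + (-5 + 0))*(-8012) = -(1 - 5)*(-8012) = -1*(-4)*(-8012) = 4*(-8012) = -32048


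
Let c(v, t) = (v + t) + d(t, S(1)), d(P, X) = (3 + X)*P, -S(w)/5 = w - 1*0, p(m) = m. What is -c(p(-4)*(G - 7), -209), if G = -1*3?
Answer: -249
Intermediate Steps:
G = -3
S(w) = -5*w (S(w) = -5*(w - 1*0) = -5*(w + 0) = -5*w)
d(P, X) = P*(3 + X)
c(v, t) = v - t (c(v, t) = (v + t) + t*(3 - 5*1) = (t + v) + t*(3 - 5) = (t + v) + t*(-2) = (t + v) - 2*t = v - t)
-c(p(-4)*(G - 7), -209) = -(-4*(-3 - 7) - 1*(-209)) = -(-4*(-10) + 209) = -(40 + 209) = -1*249 = -249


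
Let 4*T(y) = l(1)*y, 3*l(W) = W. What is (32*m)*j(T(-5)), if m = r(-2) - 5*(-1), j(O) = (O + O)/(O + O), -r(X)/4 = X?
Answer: 416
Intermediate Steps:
r(X) = -4*X
l(W) = W/3
T(y) = y/12 (T(y) = (((1/3)*1)*y)/4 = (y/3)/4 = y/12)
j(O) = 1 (j(O) = (2*O)/((2*O)) = (2*O)*(1/(2*O)) = 1)
m = 13 (m = -4*(-2) - 5*(-1) = 8 + 5 = 13)
(32*m)*j(T(-5)) = (32*13)*1 = 416*1 = 416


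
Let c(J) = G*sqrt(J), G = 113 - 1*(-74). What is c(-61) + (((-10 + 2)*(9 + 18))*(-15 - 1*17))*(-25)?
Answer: -172800 + 187*I*sqrt(61) ≈ -1.728e+5 + 1460.5*I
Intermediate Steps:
G = 187 (G = 113 + 74 = 187)
c(J) = 187*sqrt(J)
c(-61) + (((-10 + 2)*(9 + 18))*(-15 - 1*17))*(-25) = 187*sqrt(-61) + (((-10 + 2)*(9 + 18))*(-15 - 1*17))*(-25) = 187*(I*sqrt(61)) + ((-8*27)*(-15 - 17))*(-25) = 187*I*sqrt(61) - 216*(-32)*(-25) = 187*I*sqrt(61) + 6912*(-25) = 187*I*sqrt(61) - 172800 = -172800 + 187*I*sqrt(61)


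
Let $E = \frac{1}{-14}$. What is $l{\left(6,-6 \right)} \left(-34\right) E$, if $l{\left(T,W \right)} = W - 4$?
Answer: $- \frac{170}{7} \approx -24.286$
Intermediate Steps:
$l{\left(T,W \right)} = -4 + W$ ($l{\left(T,W \right)} = W - 4 = -4 + W$)
$E = - \frac{1}{14} \approx -0.071429$
$l{\left(6,-6 \right)} \left(-34\right) E = \left(-4 - 6\right) \left(-34\right) \left(- \frac{1}{14}\right) = \left(-10\right) \left(-34\right) \left(- \frac{1}{14}\right) = 340 \left(- \frac{1}{14}\right) = - \frac{170}{7}$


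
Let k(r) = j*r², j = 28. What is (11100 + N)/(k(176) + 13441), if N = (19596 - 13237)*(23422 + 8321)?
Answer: 201864837/880769 ≈ 229.19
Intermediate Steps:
N = 201853737 (N = 6359*31743 = 201853737)
k(r) = 28*r²
(11100 + N)/(k(176) + 13441) = (11100 + 201853737)/(28*176² + 13441) = 201864837/(28*30976 + 13441) = 201864837/(867328 + 13441) = 201864837/880769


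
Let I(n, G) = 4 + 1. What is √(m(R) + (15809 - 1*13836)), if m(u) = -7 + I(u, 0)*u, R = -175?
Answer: √1091 ≈ 33.030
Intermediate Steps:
I(n, G) = 5
m(u) = -7 + 5*u
√(m(R) + (15809 - 1*13836)) = √((-7 + 5*(-175)) + (15809 - 1*13836)) = √((-7 - 875) + (15809 - 13836)) = √(-882 + 1973) = √1091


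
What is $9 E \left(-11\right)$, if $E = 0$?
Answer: $0$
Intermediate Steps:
$9 E \left(-11\right) = 9 \cdot 0 \left(-11\right) = 0 \left(-11\right) = 0$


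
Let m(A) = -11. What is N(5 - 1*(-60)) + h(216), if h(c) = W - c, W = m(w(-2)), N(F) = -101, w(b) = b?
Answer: -328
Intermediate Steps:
W = -11
h(c) = -11 - c
N(5 - 1*(-60)) + h(216) = -101 + (-11 - 1*216) = -101 + (-11 - 216) = -101 - 227 = -328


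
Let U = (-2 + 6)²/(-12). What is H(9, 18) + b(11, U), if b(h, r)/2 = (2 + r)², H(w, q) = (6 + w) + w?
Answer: 224/9 ≈ 24.889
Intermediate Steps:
H(w, q) = 6 + 2*w
U = -4/3 (U = 4²*(-1/12) = 16*(-1/12) = -4/3 ≈ -1.3333)
b(h, r) = 2*(2 + r)²
H(9, 18) + b(11, U) = (6 + 2*9) + 2*(2 - 4/3)² = (6 + 18) + 2*(⅔)² = 24 + 2*(4/9) = 24 + 8/9 = 224/9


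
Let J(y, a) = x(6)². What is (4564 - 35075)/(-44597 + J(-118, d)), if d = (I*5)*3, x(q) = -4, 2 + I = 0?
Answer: 30511/44581 ≈ 0.68439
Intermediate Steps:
I = -2 (I = -2 + 0 = -2)
d = -30 (d = -2*5*3 = -10*3 = -30)
J(y, a) = 16 (J(y, a) = (-4)² = 16)
(4564 - 35075)/(-44597 + J(-118, d)) = (4564 - 35075)/(-44597 + 16) = -30511/(-44581) = -30511*(-1/44581) = 30511/44581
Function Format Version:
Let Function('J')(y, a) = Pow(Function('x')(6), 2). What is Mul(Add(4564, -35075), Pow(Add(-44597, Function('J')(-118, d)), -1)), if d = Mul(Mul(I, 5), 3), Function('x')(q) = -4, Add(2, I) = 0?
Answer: Rational(30511, 44581) ≈ 0.68439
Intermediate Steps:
I = -2 (I = Add(-2, 0) = -2)
d = -30 (d = Mul(Mul(-2, 5), 3) = Mul(-10, 3) = -30)
Function('J')(y, a) = 16 (Function('J')(y, a) = Pow(-4, 2) = 16)
Mul(Add(4564, -35075), Pow(Add(-44597, Function('J')(-118, d)), -1)) = Mul(Add(4564, -35075), Pow(Add(-44597, 16), -1)) = Mul(-30511, Pow(-44581, -1)) = Mul(-30511, Rational(-1, 44581)) = Rational(30511, 44581)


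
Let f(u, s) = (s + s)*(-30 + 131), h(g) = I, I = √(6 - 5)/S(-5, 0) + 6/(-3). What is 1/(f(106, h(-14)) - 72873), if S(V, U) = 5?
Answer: -5/366183 ≈ -1.3654e-5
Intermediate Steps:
I = -9/5 (I = √(6 - 5)/5 + 6/(-3) = √1*(⅕) + 6*(-⅓) = 1*(⅕) - 2 = ⅕ - 2 = -9/5 ≈ -1.8000)
h(g) = -9/5
f(u, s) = 202*s (f(u, s) = (2*s)*101 = 202*s)
1/(f(106, h(-14)) - 72873) = 1/(202*(-9/5) - 72873) = 1/(-1818/5 - 72873) = 1/(-366183/5) = -5/366183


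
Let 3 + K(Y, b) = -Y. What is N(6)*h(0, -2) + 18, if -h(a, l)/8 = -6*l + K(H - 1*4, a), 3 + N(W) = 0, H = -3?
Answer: 402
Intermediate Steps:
N(W) = -3 (N(W) = -3 + 0 = -3)
K(Y, b) = -3 - Y
h(a, l) = -32 + 48*l (h(a, l) = -8*(-6*l + (-3 - (-3 - 1*4))) = -8*(-6*l + (-3 - (-3 - 4))) = -8*(-6*l + (-3 - 1*(-7))) = -8*(-6*l + (-3 + 7)) = -8*(-6*l + 4) = -8*(4 - 6*l) = -32 + 48*l)
N(6)*h(0, -2) + 18 = -3*(-32 + 48*(-2)) + 18 = -3*(-32 - 96) + 18 = -3*(-128) + 18 = 384 + 18 = 402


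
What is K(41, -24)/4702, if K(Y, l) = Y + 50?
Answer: 91/4702 ≈ 0.019353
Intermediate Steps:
K(Y, l) = 50 + Y
K(41, -24)/4702 = (50 + 41)/4702 = 91*(1/4702) = 91/4702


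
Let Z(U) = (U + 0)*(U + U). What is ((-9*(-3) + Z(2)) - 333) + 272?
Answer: -26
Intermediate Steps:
Z(U) = 2*U² (Z(U) = U*(2*U) = 2*U²)
((-9*(-3) + Z(2)) - 333) + 272 = ((-9*(-3) + 2*2²) - 333) + 272 = ((27 + 2*4) - 333) + 272 = ((27 + 8) - 333) + 272 = (35 - 333) + 272 = -298 + 272 = -26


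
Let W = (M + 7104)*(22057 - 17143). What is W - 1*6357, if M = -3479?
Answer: 17806893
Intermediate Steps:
W = 17813250 (W = (-3479 + 7104)*(22057 - 17143) = 3625*4914 = 17813250)
W - 1*6357 = 17813250 - 1*6357 = 17813250 - 6357 = 17806893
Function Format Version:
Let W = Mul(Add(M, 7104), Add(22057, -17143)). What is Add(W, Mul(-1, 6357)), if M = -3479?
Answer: 17806893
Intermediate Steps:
W = 17813250 (W = Mul(Add(-3479, 7104), Add(22057, -17143)) = Mul(3625, 4914) = 17813250)
Add(W, Mul(-1, 6357)) = Add(17813250, Mul(-1, 6357)) = Add(17813250, -6357) = 17806893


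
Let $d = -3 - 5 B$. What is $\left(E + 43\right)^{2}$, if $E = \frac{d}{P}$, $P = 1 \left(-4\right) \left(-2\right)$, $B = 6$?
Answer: $\frac{96721}{64} \approx 1511.3$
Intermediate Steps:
$P = 8$ ($P = \left(-4\right) \left(-2\right) = 8$)
$d = -33$ ($d = -3 - 30 = -33$)
$E = - \frac{33}{8} \approx -4.125$
$\left(E + 43\right)^{2} = \left(- \frac{33}{8} + 43\right)^{2} = \left(\frac{311}{8}\right)^{2} = \frac{96721}{64}$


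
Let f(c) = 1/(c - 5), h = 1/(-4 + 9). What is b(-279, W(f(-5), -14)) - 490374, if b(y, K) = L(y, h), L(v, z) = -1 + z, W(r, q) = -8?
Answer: -2451874/5 ≈ -4.9038e+5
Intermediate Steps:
h = 1/5 ≈ 0.20000
f(c) = 1/(-5 + c)
b(y, K) = -4/5 (b(y, K) = -1 + 1/5 = -4/5)
b(-279, W(f(-5), -14)) - 490374 = -4/5 - 490374 = -2451874/5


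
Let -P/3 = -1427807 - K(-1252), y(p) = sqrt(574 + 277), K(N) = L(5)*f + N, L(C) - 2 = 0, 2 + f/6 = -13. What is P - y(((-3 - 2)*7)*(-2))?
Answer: 4279125 - sqrt(851) ≈ 4.2791e+6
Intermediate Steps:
f = -90 (f = -12 + 6*(-13) = -12 - 78 = -90)
L(C) = 2 (L(C) = 2 + 0 = 2)
K(N) = -180 + N (K(N) = 2*(-90) + N = -180 + N)
y(p) = sqrt(851)
P = 4279125 (P = -3*(-1427807 - (-180 - 1252)) = -3*(-1427807 - 1*(-1432)) = -3*(-1427807 + 1432) = -3*(-1426375) = 4279125)
P - y(((-3 - 2)*7)*(-2)) = 4279125 - sqrt(851)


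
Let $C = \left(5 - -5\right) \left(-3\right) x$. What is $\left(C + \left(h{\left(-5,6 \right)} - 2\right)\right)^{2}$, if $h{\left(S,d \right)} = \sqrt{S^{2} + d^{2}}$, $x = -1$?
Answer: $\left(28 + \sqrt{61}\right)^{2} \approx 1282.4$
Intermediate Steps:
$C = 30$ ($C = \left(5 - -5\right) \left(-3\right) \left(-1\right) = \left(5 + 5\right) \left(-3\right) \left(-1\right) = 10 \left(-3\right) \left(-1\right) = \left(-30\right) \left(-1\right) = 30$)
$\left(C + \left(h{\left(-5,6 \right)} - 2\right)\right)^{2} = \left(30 + \left(\sqrt{\left(-5\right)^{2} + 6^{2}} - 2\right)\right)^{2} = \left(30 - \left(2 - \sqrt{25 + 36}\right)\right)^{2} = \left(30 - \left(2 - \sqrt{61}\right)\right)^{2} = \left(28 + \sqrt{61}\right)^{2}$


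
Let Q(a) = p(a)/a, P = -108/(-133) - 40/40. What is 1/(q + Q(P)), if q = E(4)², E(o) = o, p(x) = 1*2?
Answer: 25/134 ≈ 0.18657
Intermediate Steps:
p(x) = 2
q = 16 (q = 4² = 16)
P = -25/133 (P = -108*(-1/133) - 40*1/40 = 108/133 - 1 = -25/133 ≈ -0.18797)
Q(a) = 2/a
1/(q + Q(P)) = 1/(16 + 2/(-25/133)) = 1/(16 + 2*(-133/25)) = 1/(16 - 266/25) = 1/(134/25) = 25/134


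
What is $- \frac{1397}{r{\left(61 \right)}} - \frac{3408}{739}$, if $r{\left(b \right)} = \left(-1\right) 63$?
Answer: $\frac{817679}{46557} \approx 17.563$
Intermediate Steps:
$r{\left(b \right)} = -63$
$- \frac{1397}{r{\left(61 \right)}} - \frac{3408}{739} = - \frac{1397}{-63} - \frac{3408}{739} = \left(-1397\right) \left(- \frac{1}{63}\right) - \frac{3408}{739} = \frac{1397}{63} - \frac{3408}{739} = \frac{817679}{46557}$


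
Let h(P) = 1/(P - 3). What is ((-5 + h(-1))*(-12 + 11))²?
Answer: 441/16 ≈ 27.563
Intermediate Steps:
h(P) = 1/(-3 + P)
((-5 + h(-1))*(-12 + 11))² = ((-5 + 1/(-3 - 1))*(-12 + 11))² = ((-5 + 1/(-4))*(-1))² = ((-5 - ¼)*(-1))² = (-21/4*(-1))² = (21/4)² = 441/16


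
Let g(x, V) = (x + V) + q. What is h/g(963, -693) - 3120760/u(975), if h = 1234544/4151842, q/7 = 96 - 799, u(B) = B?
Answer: -317171339219728/99091903755 ≈ -3200.8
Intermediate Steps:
q = -4921 (q = 7*(96 - 799) = 7*(-703) = -4921)
g(x, V) = -4921 + V + x (g(x, V) = (x + V) - 4921 = (V + x) - 4921 = -4921 + V + x)
h = 32488/109259 (h = 1234544*(1/4151842) = 32488/109259 ≈ 0.29735)
h/g(963, -693) - 3120760/u(975) = 32488/(109259*(-4921 - 693 + 963)) - 3120760/975 = (32488/109259)/(-4651) - 3120760*1/975 = (32488/109259)*(-1/4651) - 624152/195 = -32488/508163609 - 624152/195 = -317171339219728/99091903755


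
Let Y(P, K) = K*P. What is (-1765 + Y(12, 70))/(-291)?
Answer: 925/291 ≈ 3.1787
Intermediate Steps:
(-1765 + Y(12, 70))/(-291) = (-1765 + 70*12)/(-291) = (-1765 + 840)*(-1/291) = -925*(-1/291) = 925/291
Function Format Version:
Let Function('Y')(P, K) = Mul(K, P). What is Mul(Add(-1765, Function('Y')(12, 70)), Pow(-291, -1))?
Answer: Rational(925, 291) ≈ 3.1787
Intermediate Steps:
Mul(Add(-1765, Function('Y')(12, 70)), Pow(-291, -1)) = Mul(Add(-1765, Mul(70, 12)), Pow(-291, -1)) = Mul(Add(-1765, 840), Rational(-1, 291)) = Mul(-925, Rational(-1, 291)) = Rational(925, 291)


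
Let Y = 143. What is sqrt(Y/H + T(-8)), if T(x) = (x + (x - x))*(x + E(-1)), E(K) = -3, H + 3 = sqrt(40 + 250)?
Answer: sqrt(88 - 143/(3 - sqrt(290))) ≈ 9.9092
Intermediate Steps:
H = -3 + sqrt(290) (H = -3 + sqrt(40 + 250) = -3 + sqrt(290) ≈ 14.029)
T(x) = x*(-3 + x) (T(x) = (x + (x - x))*(x - 3) = (x + 0)*(-3 + x) = x*(-3 + x))
sqrt(Y/H + T(-8)) = sqrt(143/(-3 + sqrt(290)) - 8*(-3 - 8)) = sqrt(143/(-3 + sqrt(290)) - 8*(-11)) = sqrt(143/(-3 + sqrt(290)) + 88) = sqrt(88 + 143/(-3 + sqrt(290)))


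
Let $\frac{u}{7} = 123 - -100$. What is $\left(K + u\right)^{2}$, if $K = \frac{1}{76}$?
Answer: $\frac{14074737769}{5776} \approx 2.4368 \cdot 10^{6}$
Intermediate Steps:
$u = 1561$ ($u = 7 \left(123 - -100\right) = 7 \left(123 + 100\right) = 7 \cdot 223 = 1561$)
$K = \frac{1}{76} \approx 0.013158$
$\left(K + u\right)^{2} = \left(\frac{1}{76} + 1561\right)^{2} = \left(\frac{118637}{76}\right)^{2} = \frac{14074737769}{5776}$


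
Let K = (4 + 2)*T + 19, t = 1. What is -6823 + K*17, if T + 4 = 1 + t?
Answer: -6704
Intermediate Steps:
T = -2 (T = -4 + (1 + 1) = -4 + 2 = -2)
K = 7 (K = (4 + 2)*(-2) + 19 = 6*(-2) + 19 = -12 + 19 = 7)
-6823 + K*17 = -6823 + 7*17 = -6823 + 119 = -6704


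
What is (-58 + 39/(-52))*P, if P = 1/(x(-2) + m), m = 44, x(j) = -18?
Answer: -235/104 ≈ -2.2596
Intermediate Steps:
P = 1/26 (P = 1/(-18 + 44) = 1/26 ≈ 0.038462)
(-58 + 39/(-52))*P = (-58 + 39/(-52))*(1/26) = (-58 + 39*(-1/52))*(1/26) = (-58 - ¾)*(1/26) = -235/4*1/26 = -235/104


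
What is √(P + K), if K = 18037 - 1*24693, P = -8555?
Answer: I*√15211 ≈ 123.33*I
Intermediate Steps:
K = -6656 (K = 18037 - 24693 = -6656)
√(P + K) = √(-8555 - 6656) = √(-15211) = I*√15211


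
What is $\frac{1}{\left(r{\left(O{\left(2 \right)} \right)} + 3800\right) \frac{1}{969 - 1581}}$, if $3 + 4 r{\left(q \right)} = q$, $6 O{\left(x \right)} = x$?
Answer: $- \frac{918}{5699} \approx -0.16108$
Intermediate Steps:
$O{\left(x \right)} = \frac{x}{6}$
$r{\left(q \right)} = - \frac{3}{4} + \frac{q}{4}$
$\frac{1}{\left(r{\left(O{\left(2 \right)} \right)} + 3800\right) \frac{1}{969 - 1581}} = \frac{1}{\left(\left(- \frac{3}{4} + \frac{\frac{1}{6} \cdot 2}{4}\right) + 3800\right) \frac{1}{969 - 1581}} = \frac{1}{\left(\left(- \frac{3}{4} + \frac{1}{4} \cdot \frac{1}{3}\right) + 3800\right) \frac{1}{969 - 1581}} = \frac{1}{\left(\left(- \frac{3}{4} + \frac{1}{12}\right) + 3800\right) \frac{1}{-612}} = \frac{1}{\left(- \frac{2}{3} + 3800\right) \left(- \frac{1}{612}\right)} = \frac{1}{\frac{11398}{3} \left(- \frac{1}{612}\right)} = \frac{1}{- \frac{5699}{918}} = - \frac{918}{5699}$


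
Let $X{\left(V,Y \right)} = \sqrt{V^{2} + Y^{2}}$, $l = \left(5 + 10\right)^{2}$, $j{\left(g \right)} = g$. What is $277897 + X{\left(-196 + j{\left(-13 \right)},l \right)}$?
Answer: $277897 + \sqrt{94306} \approx 2.782 \cdot 10^{5}$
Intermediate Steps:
$l = 225$ ($l = 15^{2} = 225$)
$277897 + X{\left(-196 + j{\left(-13 \right)},l \right)} = 277897 + \sqrt{\left(-196 - 13\right)^{2} + 225^{2}} = 277897 + \sqrt{\left(-209\right)^{2} + 50625} = 277897 + \sqrt{43681 + 50625} = 277897 + \sqrt{94306}$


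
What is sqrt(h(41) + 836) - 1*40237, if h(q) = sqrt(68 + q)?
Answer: -40237 + sqrt(836 + sqrt(109)) ≈ -40208.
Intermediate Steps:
sqrt(h(41) + 836) - 1*40237 = sqrt(sqrt(68 + 41) + 836) - 1*40237 = sqrt(sqrt(109) + 836) - 40237 = sqrt(836 + sqrt(109)) - 40237 = -40237 + sqrt(836 + sqrt(109))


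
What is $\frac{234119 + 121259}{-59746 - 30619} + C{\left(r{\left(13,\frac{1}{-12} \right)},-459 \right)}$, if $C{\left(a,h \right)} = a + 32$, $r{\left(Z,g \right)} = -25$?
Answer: $\frac{277177}{90365} \approx 3.0673$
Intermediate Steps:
$C{\left(a,h \right)} = 32 + a$
$\frac{234119 + 121259}{-59746 - 30619} + C{\left(r{\left(13,\frac{1}{-12} \right)},-459 \right)} = \frac{234119 + 121259}{-59746 - 30619} + \left(32 - 25\right) = \frac{355378}{-90365} + 7 = 355378 \left(- \frac{1}{90365}\right) + 7 = - \frac{355378}{90365} + 7 = \frac{277177}{90365}$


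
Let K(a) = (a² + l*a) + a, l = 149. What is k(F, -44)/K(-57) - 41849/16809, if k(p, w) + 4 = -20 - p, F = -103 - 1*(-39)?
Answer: -74171303/29701503 ≈ -2.4972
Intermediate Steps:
F = -64 (F = -103 + 39 = -64)
K(a) = a² + 150*a (K(a) = (a² + 149*a) + a = a² + 150*a)
k(p, w) = -24 - p (k(p, w) = -4 + (-20 - p) = -24 - p)
k(F, -44)/K(-57) - 41849/16809 = (-24 - 1*(-64))/((-57*(150 - 57))) - 41849/16809 = (-24 + 64)/((-57*93)) - 41849*1/16809 = 40/(-5301) - 41849/16809 = 40*(-1/5301) - 41849/16809 = -40/5301 - 41849/16809 = -74171303/29701503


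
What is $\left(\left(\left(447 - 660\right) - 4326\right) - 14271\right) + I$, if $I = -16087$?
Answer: $-34897$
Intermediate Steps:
$\left(\left(\left(447 - 660\right) - 4326\right) - 14271\right) + I = \left(\left(\left(447 - 660\right) - 4326\right) - 14271\right) - 16087 = \left(\left(-213 - 4326\right) - 14271\right) - 16087 = \left(-4539 - 14271\right) - 16087 = -18810 - 16087 = -34897$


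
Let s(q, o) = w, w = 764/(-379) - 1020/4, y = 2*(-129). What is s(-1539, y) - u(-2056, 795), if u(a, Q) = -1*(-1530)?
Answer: -677279/379 ≈ -1787.0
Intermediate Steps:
y = -258
w = -97409/379 (w = 764*(-1/379) - 1020*¼ = -764/379 - 255 = -97409/379 ≈ -257.02)
u(a, Q) = 1530
s(q, o) = -97409/379
s(-1539, y) - u(-2056, 795) = -97409/379 - 1*1530 = -97409/379 - 1530 = -677279/379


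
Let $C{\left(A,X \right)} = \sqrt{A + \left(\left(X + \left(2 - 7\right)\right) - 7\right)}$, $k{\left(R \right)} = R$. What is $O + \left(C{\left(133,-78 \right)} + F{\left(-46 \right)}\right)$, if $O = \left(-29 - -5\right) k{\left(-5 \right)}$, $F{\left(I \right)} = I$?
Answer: $74 + \sqrt{43} \approx 80.557$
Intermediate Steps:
$C{\left(A,X \right)} = \sqrt{-12 + A + X}$ ($C{\left(A,X \right)} = \sqrt{A + \left(\left(X + \left(2 - 7\right)\right) - 7\right)} = \sqrt{A + \left(\left(X - 5\right) - 7\right)} = \sqrt{A + \left(\left(-5 + X\right) - 7\right)} = \sqrt{A + \left(-12 + X\right)} = \sqrt{-12 + A + X}$)
$O = 120$ ($O = \left(-29 - -5\right) \left(-5\right) = \left(-29 + 5\right) \left(-5\right) = \left(-24\right) \left(-5\right) = 120$)
$O + \left(C{\left(133,-78 \right)} + F{\left(-46 \right)}\right) = 120 - \left(46 - \sqrt{-12 + 133 - 78}\right) = 120 - \left(46 - \sqrt{43}\right) = 74 + \sqrt{43}$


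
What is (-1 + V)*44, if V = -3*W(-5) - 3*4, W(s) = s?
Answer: 88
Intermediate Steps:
V = 3 (V = -3*(-5) - 3*4 = 15 - 12 = 3)
(-1 + V)*44 = (-1 + 3)*44 = 2*44 = 88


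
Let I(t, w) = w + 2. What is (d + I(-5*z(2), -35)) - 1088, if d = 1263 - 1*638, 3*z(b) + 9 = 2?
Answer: -496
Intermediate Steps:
z(b) = -7/3 (z(b) = -3 + (⅓)*2 = -3 + ⅔ = -7/3)
d = 625 (d = 1263 - 638 = 625)
I(t, w) = 2 + w
(d + I(-5*z(2), -35)) - 1088 = (625 + (2 - 35)) - 1088 = (625 - 33) - 1088 = 592 - 1088 = -496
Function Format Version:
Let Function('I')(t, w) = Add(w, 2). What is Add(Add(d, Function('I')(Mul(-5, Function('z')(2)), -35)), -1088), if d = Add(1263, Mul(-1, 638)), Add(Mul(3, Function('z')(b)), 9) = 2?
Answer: -496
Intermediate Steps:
Function('z')(b) = Rational(-7, 3) (Function('z')(b) = Add(-3, Mul(Rational(1, 3), 2)) = Add(-3, Rational(2, 3)) = Rational(-7, 3))
d = 625 (d = Add(1263, -638) = 625)
Function('I')(t, w) = Add(2, w)
Add(Add(d, Function('I')(Mul(-5, Function('z')(2)), -35)), -1088) = Add(Add(625, Add(2, -35)), -1088) = Add(Add(625, -33), -1088) = Add(592, -1088) = -496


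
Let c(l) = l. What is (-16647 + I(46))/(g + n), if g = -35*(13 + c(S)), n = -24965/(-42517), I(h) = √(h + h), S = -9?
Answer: 235926833/1975805 - 85034*√23/5927415 ≈ 119.34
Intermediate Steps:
I(h) = √2*√h (I(h) = √(2*h) = √2*√h)
n = 24965/42517 (n = -24965*(-1/42517) = 24965/42517 ≈ 0.58718)
g = -140 (g = -35*(13 - 9) = -35*4 = -140)
(-16647 + I(46))/(g + n) = (-16647 + √2*√46)/(-140 + 24965/42517) = (-16647 + 2*√23)/(-5927415/42517) = (-16647 + 2*√23)*(-42517/5927415) = 235926833/1975805 - 85034*√23/5927415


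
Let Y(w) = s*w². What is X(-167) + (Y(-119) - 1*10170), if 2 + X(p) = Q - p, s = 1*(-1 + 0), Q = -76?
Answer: -24242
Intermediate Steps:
s = -1 (s = 1*(-1) = -1)
X(p) = -78 - p (X(p) = -2 + (-76 - p) = -78 - p)
Y(w) = -w²
X(-167) + (Y(-119) - 1*10170) = (-78 - 1*(-167)) + (-1*(-119)² - 1*10170) = (-78 + 167) + (-1*14161 - 10170) = 89 + (-14161 - 10170) = 89 - 24331 = -24242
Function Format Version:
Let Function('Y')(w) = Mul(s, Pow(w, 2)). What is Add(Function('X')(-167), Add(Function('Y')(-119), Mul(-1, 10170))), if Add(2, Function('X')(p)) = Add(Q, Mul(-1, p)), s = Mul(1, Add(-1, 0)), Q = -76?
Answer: -24242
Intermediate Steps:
s = -1 (s = Mul(1, -1) = -1)
Function('X')(p) = Add(-78, Mul(-1, p)) (Function('X')(p) = Add(-2, Add(-76, Mul(-1, p))) = Add(-78, Mul(-1, p)))
Function('Y')(w) = Mul(-1, Pow(w, 2))
Add(Function('X')(-167), Add(Function('Y')(-119), Mul(-1, 10170))) = Add(Add(-78, Mul(-1, -167)), Add(Mul(-1, Pow(-119, 2)), Mul(-1, 10170))) = Add(Add(-78, 167), Add(Mul(-1, 14161), -10170)) = Add(89, Add(-14161, -10170)) = Add(89, -24331) = -24242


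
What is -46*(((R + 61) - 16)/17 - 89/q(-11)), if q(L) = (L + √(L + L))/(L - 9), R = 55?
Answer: 1332160/221 + 81880*I*√22/143 ≈ 6027.9 + 2685.7*I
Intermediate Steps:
q(L) = (L + √2*√L)/(-9 + L) (q(L) = (L + √(2*L))/(-9 + L) = (L + √2*√L)/(-9 + L))
-46*(((R + 61) - 16)/17 - 89/q(-11)) = -46*(((55 + 61) - 16)/17 - 89*(-9 - 11)/(-11 + √2*√(-11))) = -46*((116 - 16)*(1/17) - 89*(-20/(-11 + √2*(I*√11)))) = -46*(100*(1/17) - 89*(-20/(-11 + I*√22))) = -46*(100/17 - 89/(11/20 - I*√22/20)) = -4600/17 + 4094/(11/20 - I*√22/20)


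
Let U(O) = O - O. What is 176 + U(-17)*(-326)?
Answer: 176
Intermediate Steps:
U(O) = 0
176 + U(-17)*(-326) = 176 + 0*(-326) = 176 + 0 = 176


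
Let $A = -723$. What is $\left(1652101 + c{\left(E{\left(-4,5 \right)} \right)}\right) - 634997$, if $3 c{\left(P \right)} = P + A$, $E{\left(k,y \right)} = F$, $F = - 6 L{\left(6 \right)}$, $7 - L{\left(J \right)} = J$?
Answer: $1016861$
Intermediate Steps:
$L{\left(J \right)} = 7 - J$
$F = -6$ ($F = - 6 \left(7 - 6\right) = \left(-6\right) 1 = -6$)
$E{\left(k,y \right)} = -6$
$c{\left(P \right)} = -241 + \frac{P}{3}$ ($c{\left(P \right)} = \frac{P - 723}{3} = \frac{-723 + P}{3} = -241 + \frac{P}{3}$)
$\left(1652101 + c{\left(E{\left(-4,5 \right)} \right)}\right) - 634997 = \left(1652101 + \left(-241 + \frac{1}{3} \left(-6\right)\right)\right) - 634997 = \left(1652101 - 243\right) + \left(-962287 + 327290\right) = \left(1652101 - 243\right) - 634997 = 1651858 - 634997 = 1016861$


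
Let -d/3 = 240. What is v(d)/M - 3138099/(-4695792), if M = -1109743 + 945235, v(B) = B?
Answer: 14433982237/21458204176 ≈ 0.67266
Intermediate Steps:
d = -720 (d = -3*240 = -720)
M = -164508
v(d)/M - 3138099/(-4695792) = -720/(-164508) - 3138099/(-4695792) = -720*(-1/164508) - 3138099*(-1/4695792) = 60/13709 + 1046033/1565264 = 14433982237/21458204176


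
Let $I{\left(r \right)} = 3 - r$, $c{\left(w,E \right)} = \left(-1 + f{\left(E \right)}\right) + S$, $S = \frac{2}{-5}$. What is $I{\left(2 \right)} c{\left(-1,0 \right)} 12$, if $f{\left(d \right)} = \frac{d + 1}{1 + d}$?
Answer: $- \frac{24}{5} \approx -4.8$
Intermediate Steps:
$f{\left(d \right)} = 1$ ($f{\left(d \right)} = \frac{1 + d}{1 + d} = 1$)
$S = - \frac{2}{5}$ ($S = 2 \left(- \frac{1}{5}\right) = - \frac{2}{5} \approx -0.4$)
$c{\left(w,E \right)} = - \frac{2}{5}$ ($c{\left(w,E \right)} = \left(-1 + 1\right) - \frac{2}{5} = 0 - \frac{2}{5} = - \frac{2}{5}$)
$I{\left(2 \right)} c{\left(-1,0 \right)} 12 = \left(3 - 2\right) \left(- \frac{2}{5}\right) 12 = 1 \left(- \frac{2}{5}\right) 12 = \left(- \frac{2}{5}\right) 12 = - \frac{24}{5}$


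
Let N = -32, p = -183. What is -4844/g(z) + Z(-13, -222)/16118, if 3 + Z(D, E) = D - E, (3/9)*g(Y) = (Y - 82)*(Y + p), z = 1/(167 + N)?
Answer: -52247351843/550930518496 ≈ -0.094835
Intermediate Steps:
z = 1/135 (z = 1/(167 - 32) = 1/135 ≈ 0.0074074)
g(Y) = 3*(-183 + Y)*(-82 + Y) (g(Y) = 3*((Y - 82)*(Y - 183)) = 3*((-82 + Y)*(-183 + Y)) = 3*((-183 + Y)*(-82 + Y)) = 3*(-183 + Y)*(-82 + Y))
Z(D, E) = -3 + D - E (Z(D, E) = -3 + (D - E) = -3 + D - E)
-4844/g(z) + Z(-13, -222)/16118 = -4844/(45018 - 795*1/135 + 3*(1/135)**2) + (-3 - 13 - 1*(-222))/16118 = -4844/(45018 - 53/9 + 3*(1/18225)) + (-3 - 13 + 222)*(1/16118) = -4844/(45018 - 53/9 + 1/6075) + 206*(1/16118) = -4844/273448576/6075 + 103/8059 = -4844*6075/273448576 + 103/8059 = -7356825/68362144 + 103/8059 = -52247351843/550930518496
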